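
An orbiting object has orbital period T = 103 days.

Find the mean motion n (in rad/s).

Convert to SI: T = 103 days = 8.8992e+06 s.
n = 2π / T.
n = 2π / 8.8992e+06 s ≈ 7.06e-07 rad/s.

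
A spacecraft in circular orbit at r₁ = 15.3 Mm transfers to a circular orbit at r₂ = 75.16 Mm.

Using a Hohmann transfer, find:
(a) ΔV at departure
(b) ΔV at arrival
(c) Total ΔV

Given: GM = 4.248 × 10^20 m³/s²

Convert to SI: r₁ = 15.3 Mm = 1.53e+07 m; r₂ = 75.16 Mm = 7.516e+07 m.
Transfer semi-major axis: a_t = (r₁ + r₂)/2 = (1.53e+07 + 7.516e+07)/2 = 4.523e+07 m.
Circular speeds: v₁ = √(GM/r₁) = 5.26922e+06 m/s, v₂ = √(GM/r₂) = 2.37738e+06 m/s.
Transfer speeds (vis-viva v² = GM(2/r − 1/a_t)): v₁ᵗ = 6.79245e+06 m/s, v₂ᵗ = 1.38271e+06 m/s.
(a) ΔV₁ = |v₁ᵗ − v₁| ≈ 1.523e+06 m/s = 1523 km/s.
(b) ΔV₂ = |v₂ − v₂ᵗ| ≈ 9.947e+05 m/s = 994.7 km/s.
(c) ΔV_total = ΔV₁ + ΔV₂ ≈ 2.518e+06 m/s = 2518 km/s.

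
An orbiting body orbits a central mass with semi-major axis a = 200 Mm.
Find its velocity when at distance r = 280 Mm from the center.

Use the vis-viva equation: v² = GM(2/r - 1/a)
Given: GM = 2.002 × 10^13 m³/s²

Convert to SI: a = 200 Mm = 2e+08 m; r = 280 Mm = 2.8e+08 m.
Vis-viva: v = √(GM · (2/r − 1/a)).
2/r − 1/a = 2/2.8e+08 − 1/2e+08 = 2.14286e-09 m⁻¹.
v = √(2.002e+13 · 2.14286e-09) m/s ≈ 207.1 m/s = 207.1 m/s.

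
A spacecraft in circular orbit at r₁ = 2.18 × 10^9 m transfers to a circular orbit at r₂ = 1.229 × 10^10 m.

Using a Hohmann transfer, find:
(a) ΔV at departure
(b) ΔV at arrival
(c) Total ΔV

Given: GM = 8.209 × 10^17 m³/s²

Transfer semi-major axis: a_t = (r₁ + r₂)/2 = (2.18e+09 + 1.229e+10)/2 = 7.235e+09 m.
Circular speeds: v₁ = √(GM/r₁) = 19405.1 m/s, v₂ = √(GM/r₂) = 8172.77 m/s.
Transfer speeds (vis-viva v² = GM(2/r − 1/a_t)): v₁ᵗ = 25291.4 m/s, v₂ᵗ = 4486.2 m/s.
(a) ΔV₁ = |v₁ᵗ − v₁| ≈ 5886 m/s = 5.886 km/s.
(b) ΔV₂ = |v₂ − v₂ᵗ| ≈ 3687 m/s = 3.687 km/s.
(c) ΔV_total = ΔV₁ + ΔV₂ ≈ 9573 m/s = 9.573 km/s.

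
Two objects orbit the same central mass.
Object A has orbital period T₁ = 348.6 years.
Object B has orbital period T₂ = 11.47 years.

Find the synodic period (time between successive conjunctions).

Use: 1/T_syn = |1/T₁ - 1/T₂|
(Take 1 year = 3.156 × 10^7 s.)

Convert to SI: T₁ = 348.6 years = 1.10018e+10 s; T₂ = 11.47 years = 3.61993e+08 s.
T_syn = |T₁ · T₂ / (T₁ − T₂)|.
T_syn = |1.10018e+10 · 3.61993e+08 / (1.10018e+10 − 3.61993e+08)| s ≈ 3.743e+08 s = 11.86 years.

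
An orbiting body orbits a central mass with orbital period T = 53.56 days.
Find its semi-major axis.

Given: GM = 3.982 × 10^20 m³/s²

Convert to SI: T = 53.56 days = 4.62758e+06 s.
Invert Kepler's third law: a = (GM · T² / (4π²))^(1/3).
Substituting T = 4.62758e+06 s and GM = 3.982e+20 m³/s²:
a = (3.982e+20 · (4.62758e+06)² / (4π²))^(1/3) m
a ≈ 6e+10 m = 60 Gm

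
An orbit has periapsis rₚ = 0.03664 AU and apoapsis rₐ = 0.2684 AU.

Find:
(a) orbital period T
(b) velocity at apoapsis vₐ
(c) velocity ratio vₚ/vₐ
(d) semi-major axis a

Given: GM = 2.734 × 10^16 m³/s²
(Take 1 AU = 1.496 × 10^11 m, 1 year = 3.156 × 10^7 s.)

Convert to SI: rₚ = 0.03664 AU = 5.48134e+09 m; rₐ = 0.2684 AU = 4.01526e+10 m.
(a) With a = (rₚ + rₐ)/2 = 2.2817e+10 m, T = 2π √(a³/GM) = 2π √((2.2817e+10)³/2.734e+16) s ≈ 1.31e+08 s
(b) With a = (rₚ + rₐ)/2 = 2.2817e+10 m, vₐ = √(GM (2/rₐ − 1/a)) = √(2.734e+16 · (2/4.01526e+10 − 1/2.2817e+10)) m/s ≈ 404.4 m/s
(c) Conservation of angular momentum (rₚvₚ = rₐvₐ) gives vₚ/vₐ = rₐ/rₚ = 4.01526e+10/5.48134e+09 ≈ 7.325
(d) a = (rₚ + rₐ)/2 = (5.48134e+09 + 4.01526e+10)/2 ≈ 2.282e+10 m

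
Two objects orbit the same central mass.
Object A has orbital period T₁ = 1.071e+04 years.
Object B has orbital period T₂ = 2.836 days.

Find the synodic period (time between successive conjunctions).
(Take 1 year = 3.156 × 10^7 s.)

Convert to SI: T₁ = 1.071e+04 years = 3.38008e+11 s; T₂ = 2.836 days = 245030 s.
T_syn = |T₁ · T₂ / (T₁ − T₂)|.
T_syn = |3.38008e+11 · 245030 / (3.38008e+11 − 245030)| s ≈ 2.45e+05 s = 2.836 days.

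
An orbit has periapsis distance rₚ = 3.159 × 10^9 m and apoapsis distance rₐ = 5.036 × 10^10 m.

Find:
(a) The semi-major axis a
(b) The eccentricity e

(a) a = (rₚ + rₐ) / 2 = (3.159e+09 + 5.036e+10) / 2 ≈ 2.676e+10 m = 2.676 × 10^10 m.
(b) e = (rₐ − rₚ) / (rₐ + rₚ) = (5.036e+10 − 3.159e+09) / (5.036e+10 + 3.159e+09) ≈ 0.8819.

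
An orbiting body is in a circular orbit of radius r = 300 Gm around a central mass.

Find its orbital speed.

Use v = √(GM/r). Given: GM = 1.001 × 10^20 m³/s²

Convert to SI: r = 300 Gm = 3e+11 m.
For a circular orbit, gravity supplies the centripetal force, so v = √(GM / r).
v = √(1.001e+20 / 3e+11) m/s ≈ 1.827e+04 m/s = 18.27 km/s.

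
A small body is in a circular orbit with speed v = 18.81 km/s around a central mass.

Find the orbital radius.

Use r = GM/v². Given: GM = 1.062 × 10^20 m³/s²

Convert to SI: v = 18.81 km/s = 18810 m/s.
For a circular orbit, v² = GM / r, so r = GM / v².
r = 1.062e+20 / (18810)² m ≈ 3.002e+11 m = 300.2 Gm.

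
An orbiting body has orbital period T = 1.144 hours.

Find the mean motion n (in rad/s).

Convert to SI: T = 1.144 hours = 4118.4 s.
n = 2π / T.
n = 2π / 4118.4 s ≈ 0.001526 rad/s.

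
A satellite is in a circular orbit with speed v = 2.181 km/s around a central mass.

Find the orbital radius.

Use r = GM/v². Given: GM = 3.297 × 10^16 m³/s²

Convert to SI: v = 2.181 km/s = 2181 m/s.
For a circular orbit, v² = GM / r, so r = GM / v².
r = 3.297e+16 / (2181)² m ≈ 6.931e+09 m = 6.931 Gm.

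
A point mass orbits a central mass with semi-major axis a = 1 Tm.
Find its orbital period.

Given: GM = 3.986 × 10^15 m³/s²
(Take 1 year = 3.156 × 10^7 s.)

Convert to SI: a = 1 Tm = 1e+12 m.
Kepler's third law: T = 2π √(a³ / GM).
Substituting a = 1e+12 m and GM = 3.986e+15 m³/s²:
T = 2π √((1e+12)³ / 3.986e+15) s
T ≈ 9.952e+10 s = 3153 years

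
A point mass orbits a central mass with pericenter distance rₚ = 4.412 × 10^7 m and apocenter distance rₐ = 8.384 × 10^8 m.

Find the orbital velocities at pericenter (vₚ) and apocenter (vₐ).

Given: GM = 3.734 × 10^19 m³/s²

Use the vis-viva equation v² = GM(2/r − 1/a) with a = (rₚ + rₐ)/2 = (4.412e+07 + 8.384e+08)/2 = 4.4126e+08 m.
vₚ = √(GM · (2/rₚ − 1/a)) = √(3.734e+19 · (2/4.412e+07 − 1/4.4126e+08)) m/s ≈ 1.268e+06 m/s = 1268 km/s.
vₐ = √(GM · (2/rₐ − 1/a)) = √(3.734e+19 · (2/8.384e+08 − 1/4.4126e+08)) m/s ≈ 6.673e+04 m/s = 66.73 km/s.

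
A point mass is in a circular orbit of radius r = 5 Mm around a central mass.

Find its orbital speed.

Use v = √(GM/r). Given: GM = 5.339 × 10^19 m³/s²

Convert to SI: r = 5 Mm = 5e+06 m.
For a circular orbit, gravity supplies the centripetal force, so v = √(GM / r).
v = √(5.339e+19 / 5e+06) m/s ≈ 3.268e+06 m/s = 3268 km/s.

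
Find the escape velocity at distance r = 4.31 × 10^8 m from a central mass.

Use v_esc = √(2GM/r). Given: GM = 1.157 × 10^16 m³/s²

Escape velocity comes from setting total energy to zero: ½v² − GM/r = 0 ⇒ v_esc = √(2GM / r).
v_esc = √(2 · 1.157e+16 / 4.31e+08) m/s ≈ 7327 m/s = 7.327 km/s.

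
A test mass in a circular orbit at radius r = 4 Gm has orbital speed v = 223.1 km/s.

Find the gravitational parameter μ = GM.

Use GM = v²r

Convert to SI: r = 4 Gm = 4e+09 m; v = 223.1 km/s = 223100 m/s.
For a circular orbit v² = GM/r, so GM = v² · r.
GM = (223100)² · 4e+09 m³/s² ≈ 1.991e+20 m³/s² = 1.991 × 10^20 m³/s².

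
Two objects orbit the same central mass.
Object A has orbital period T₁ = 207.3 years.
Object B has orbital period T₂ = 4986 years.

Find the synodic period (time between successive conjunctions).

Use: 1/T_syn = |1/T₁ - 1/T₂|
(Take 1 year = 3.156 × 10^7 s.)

Convert to SI: T₁ = 207.3 years = 6.54239e+09 s; T₂ = 4986 years = 1.57358e+11 s.
T_syn = |T₁ · T₂ / (T₁ − T₂)|.
T_syn = |6.54239e+09 · 1.57358e+11 / (6.54239e+09 − 1.57358e+11)| s ≈ 6.826e+09 s = 216.3 years.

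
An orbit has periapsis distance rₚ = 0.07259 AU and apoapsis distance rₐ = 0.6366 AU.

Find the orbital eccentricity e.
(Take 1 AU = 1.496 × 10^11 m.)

Convert to SI: rₚ = 0.07259 AU = 1.08595e+10 m; rₐ = 0.6366 AU = 9.52354e+10 m.
e = (rₐ − rₚ) / (rₐ + rₚ).
e = (9.52354e+10 − 1.08595e+10) / (9.52354e+10 + 1.08595e+10) = 8.43759e+10 / 1.06095e+11 ≈ 0.7953.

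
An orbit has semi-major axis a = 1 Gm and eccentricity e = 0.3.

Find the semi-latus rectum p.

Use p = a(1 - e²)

Convert to SI: a = 1 Gm = 1e+09 m.
p = a (1 − e²).
p = 1e+09 · (1 − (0.3)²) = 1e+09 · 0.91 ≈ 9.1e+08 m = 910 Mm.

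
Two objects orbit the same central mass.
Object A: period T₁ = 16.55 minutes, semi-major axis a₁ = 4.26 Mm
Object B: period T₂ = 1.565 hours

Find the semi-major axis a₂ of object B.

Convert to SI: T₁ = 16.55 minutes = 993 s; a₁ = 4.26 Mm = 4.26e+06 m; T₂ = 1.565 hours = 5634 s.
Kepler's third law: (T₁/T₂)² = (a₁/a₂)³ ⇒ a₂ = a₁ · (T₂/T₁)^(2/3).
T₂/T₁ = 5634 / 993 = 5.67372.
a₂ = 4.26e+06 · (5.67372)^(2/3) m ≈ 1.355e+07 m = 13.55 Mm.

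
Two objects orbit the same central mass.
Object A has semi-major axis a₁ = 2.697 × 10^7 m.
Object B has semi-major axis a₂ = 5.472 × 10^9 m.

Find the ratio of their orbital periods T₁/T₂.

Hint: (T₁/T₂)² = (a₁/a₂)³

From Kepler's third law, (T₁/T₂)² = (a₁/a₂)³, so T₁/T₂ = (a₁/a₂)^(3/2).
a₁/a₂ = 2.697e+07 / 5.472e+09 = 0.00492873.
T₁/T₂ = (0.00492873)^(3/2) ≈ 0.000346.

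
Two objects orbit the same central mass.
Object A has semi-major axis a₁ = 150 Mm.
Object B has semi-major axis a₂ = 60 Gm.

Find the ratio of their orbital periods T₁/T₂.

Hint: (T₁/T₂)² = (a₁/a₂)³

Convert to SI: a₁ = 150 Mm = 1.5e+08 m; a₂ = 60 Gm = 6e+10 m.
From Kepler's third law, (T₁/T₂)² = (a₁/a₂)³, so T₁/T₂ = (a₁/a₂)^(3/2).
a₁/a₂ = 1.5e+08 / 6e+10 = 0.0025.
T₁/T₂ = (0.0025)^(3/2) ≈ 0.000125.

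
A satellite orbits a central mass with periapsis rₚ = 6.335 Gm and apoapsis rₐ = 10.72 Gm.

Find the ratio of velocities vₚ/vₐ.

Convert to SI: rₚ = 6.335 Gm = 6.335e+09 m; rₐ = 10.72 Gm = 1.072e+10 m.
Conservation of angular momentum gives rₚvₚ = rₐvₐ, so vₚ/vₐ = rₐ/rₚ.
vₚ/vₐ = 1.072e+10 / 6.335e+09 ≈ 1.692.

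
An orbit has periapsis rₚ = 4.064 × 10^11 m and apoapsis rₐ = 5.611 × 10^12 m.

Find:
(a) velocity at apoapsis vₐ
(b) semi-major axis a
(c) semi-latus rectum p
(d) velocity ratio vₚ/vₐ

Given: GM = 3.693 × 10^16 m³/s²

(a) With a = (rₚ + rₐ)/2 = 3.0087e+12 m, vₐ = √(GM (2/rₐ − 1/a)) = √(3.693e+16 · (2/5.611e+12 − 1/3.0087e+12)) m/s ≈ 29.82 m/s
(b) a = (rₚ + rₐ)/2 = (4.064e+11 + 5.611e+12)/2 ≈ 3.009e+12 m
(c) From a = (rₚ + rₐ)/2 = 3.0087e+12 m and e = (rₐ − rₚ)/(rₐ + rₚ) = 0.864925, p = a(1 − e²) = 3.0087e+12 · (1 − (0.864925)²) ≈ 7.579e+11 m
(d) Conservation of angular momentum (rₚvₚ = rₐvₐ) gives vₚ/vₐ = rₐ/rₚ = 5.611e+12/4.064e+11 ≈ 13.81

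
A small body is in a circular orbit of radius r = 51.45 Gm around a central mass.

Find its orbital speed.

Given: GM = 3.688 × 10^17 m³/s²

Convert to SI: r = 51.45 Gm = 5.145e+10 m.
For a circular orbit, gravity supplies the centripetal force, so v = √(GM / r).
v = √(3.688e+17 / 5.145e+10) m/s ≈ 2677 m/s = 2.677 km/s.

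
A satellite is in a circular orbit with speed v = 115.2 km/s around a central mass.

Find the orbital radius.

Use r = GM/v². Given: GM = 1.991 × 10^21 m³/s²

Convert to SI: v = 115.2 km/s = 115200 m/s.
For a circular orbit, v² = GM / r, so r = GM / v².
r = 1.991e+21 / (115200)² m ≈ 1.5e+11 m = 150 Gm.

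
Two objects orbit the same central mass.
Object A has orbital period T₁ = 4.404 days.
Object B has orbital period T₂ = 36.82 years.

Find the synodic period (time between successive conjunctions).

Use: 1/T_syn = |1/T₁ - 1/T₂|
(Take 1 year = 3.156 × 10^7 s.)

Convert to SI: T₁ = 4.404 days = 380506 s; T₂ = 36.82 years = 1.16204e+09 s.
T_syn = |T₁ · T₂ / (T₁ − T₂)|.
T_syn = |380506 · 1.16204e+09 / (380506 − 1.16204e+09)| s ≈ 3.806e+05 s = 4.405 days.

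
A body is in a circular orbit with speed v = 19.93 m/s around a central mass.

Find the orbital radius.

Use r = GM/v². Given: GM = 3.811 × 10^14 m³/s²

For a circular orbit, v² = GM / r, so r = GM / v².
r = 3.811e+14 / (19.93)² m ≈ 9.595e+11 m = 959.5 Gm.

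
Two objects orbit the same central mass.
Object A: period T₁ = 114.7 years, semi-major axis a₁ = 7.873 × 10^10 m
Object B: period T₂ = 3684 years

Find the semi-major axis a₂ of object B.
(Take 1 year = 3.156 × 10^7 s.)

Convert to SI: T₁ = 114.7 years = 3.61993e+09 s; T₂ = 3684 years = 1.16267e+11 s.
Kepler's third law: (T₁/T₂)² = (a₁/a₂)³ ⇒ a₂ = a₁ · (T₂/T₁)^(2/3).
T₂/T₁ = 1.16267e+11 / 3.61993e+09 = 32.1186.
a₂ = 7.873e+10 · (32.1186)^(2/3) m ≈ 7.955e+11 m = 7.955 × 10^11 m.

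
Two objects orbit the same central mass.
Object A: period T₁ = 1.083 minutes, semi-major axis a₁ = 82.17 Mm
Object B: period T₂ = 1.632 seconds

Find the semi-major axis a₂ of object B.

Convert to SI: T₁ = 1.083 minutes = 64.98 s; a₁ = 82.17 Mm = 8.217e+07 m.
Kepler's third law: (T₁/T₂)² = (a₁/a₂)³ ⇒ a₂ = a₁ · (T₂/T₁)^(2/3).
T₂/T₁ = 1.632 / 64.98 = 0.0251154.
a₂ = 8.217e+07 · (0.0251154)^(2/3) m ≈ 7.047e+06 m = 7.047 Mm.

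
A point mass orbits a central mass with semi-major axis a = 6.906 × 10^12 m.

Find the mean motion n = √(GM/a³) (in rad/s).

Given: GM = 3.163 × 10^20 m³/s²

n = √(GM / a³).
n = √(3.163e+20 / (6.906e+12)³) rad/s ≈ 9.8e-10 rad/s.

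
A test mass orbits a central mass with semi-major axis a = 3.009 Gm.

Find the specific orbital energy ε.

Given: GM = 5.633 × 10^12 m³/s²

Convert to SI: a = 3.009 Gm = 3.009e+09 m.
ε = −GM / (2a).
ε = −5.633e+12 / (2 · 3.009e+09) J/kg ≈ -936 J/kg = -936 J/kg.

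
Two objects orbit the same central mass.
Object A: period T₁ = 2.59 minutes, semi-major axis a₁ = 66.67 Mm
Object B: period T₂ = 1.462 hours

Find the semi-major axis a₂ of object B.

Convert to SI: T₁ = 2.59 minutes = 155.4 s; a₁ = 66.67 Mm = 6.667e+07 m; T₂ = 1.462 hours = 5263.2 s.
Kepler's third law: (T₁/T₂)² = (a₁/a₂)³ ⇒ a₂ = a₁ · (T₂/T₁)^(2/3).
T₂/T₁ = 5263.2 / 155.4 = 33.8687.
a₂ = 6.667e+07 · (33.8687)^(2/3) m ≈ 6.979e+08 m = 697.9 Mm.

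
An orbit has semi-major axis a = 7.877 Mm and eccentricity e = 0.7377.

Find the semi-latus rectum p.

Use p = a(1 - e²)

Convert to SI: a = 7.877 Mm = 7.877e+06 m.
p = a (1 − e²).
p = 7.877e+06 · (1 − (0.7377)²) = 7.877e+06 · 0.455799 ≈ 3.59e+06 m = 3.59 Mm.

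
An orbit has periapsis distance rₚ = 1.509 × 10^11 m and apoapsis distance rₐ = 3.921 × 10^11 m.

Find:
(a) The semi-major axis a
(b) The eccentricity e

(a) a = (rₚ + rₐ) / 2 = (1.509e+11 + 3.921e+11) / 2 ≈ 2.715e+11 m = 2.715 × 10^11 m.
(b) e = (rₐ − rₚ) / (rₐ + rₚ) = (3.921e+11 − 1.509e+11) / (3.921e+11 + 1.509e+11) ≈ 0.4442.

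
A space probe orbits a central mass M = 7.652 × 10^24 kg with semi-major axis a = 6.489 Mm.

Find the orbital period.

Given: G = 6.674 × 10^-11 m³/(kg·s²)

Convert to SI: a = 6.489 Mm = 6.489e+06 m.
GM = G · M = 6.674e-11 · 7.652e+24 = 5.10694e+14 m³/s².
Kepler's third law: T = 2π √(a³ / GM).
Substituting a = 6.489e+06 m and GM = 5.10694e+14 m³/s²:
T = 2π √((6.489e+06)³ / 5.10694e+14) s
T ≈ 4596 s = 1.277 hours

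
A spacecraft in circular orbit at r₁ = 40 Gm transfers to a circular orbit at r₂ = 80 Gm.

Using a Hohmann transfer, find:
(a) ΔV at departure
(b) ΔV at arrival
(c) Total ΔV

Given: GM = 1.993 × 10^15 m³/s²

Convert to SI: r₁ = 40 Gm = 4e+10 m; r₂ = 80 Gm = 8e+10 m.
Transfer semi-major axis: a_t = (r₁ + r₂)/2 = (4e+10 + 8e+10)/2 = 6e+10 m.
Circular speeds: v₁ = √(GM/r₁) = 223.215 m/s, v₂ = √(GM/r₂) = 157.837 m/s.
Transfer speeds (vis-viva v² = GM(2/r − 1/a_t)): v₁ᵗ = 257.747 m/s, v₂ᵗ = 128.873 m/s.
(a) ΔV₁ = |v₁ᵗ − v₁| ≈ 34.53 m/s = 34.53 m/s.
(b) ΔV₂ = |v₂ − v₂ᵗ| ≈ 28.96 m/s = 28.96 m/s.
(c) ΔV_total = ΔV₁ + ΔV₂ ≈ 63.5 m/s = 63.5 m/s.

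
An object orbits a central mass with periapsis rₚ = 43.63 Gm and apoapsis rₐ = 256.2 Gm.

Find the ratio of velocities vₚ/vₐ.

Convert to SI: rₚ = 43.63 Gm = 4.363e+10 m; rₐ = 256.2 Gm = 2.562e+11 m.
Conservation of angular momentum gives rₚvₚ = rₐvₐ, so vₚ/vₐ = rₐ/rₚ.
vₚ/vₐ = 2.562e+11 / 4.363e+10 ≈ 5.872.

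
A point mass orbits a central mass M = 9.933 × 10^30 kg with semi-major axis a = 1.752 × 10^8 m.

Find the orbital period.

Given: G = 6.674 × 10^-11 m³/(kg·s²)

GM = G · M = 6.674e-11 · 9.933e+30 = 6.62928e+20 m³/s².
Kepler's third law: T = 2π √(a³ / GM).
Substituting a = 1.752e+08 m and GM = 6.62928e+20 m³/s²:
T = 2π √((1.752e+08)³ / 6.62928e+20) s
T ≈ 565.9 s = 9.432 minutes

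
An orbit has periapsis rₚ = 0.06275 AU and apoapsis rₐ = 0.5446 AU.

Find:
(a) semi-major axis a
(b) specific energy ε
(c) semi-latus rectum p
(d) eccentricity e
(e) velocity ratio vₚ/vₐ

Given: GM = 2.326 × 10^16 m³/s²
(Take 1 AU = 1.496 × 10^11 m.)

Convert to SI: rₚ = 0.06275 AU = 9.3874e+09 m; rₐ = 0.5446 AU = 8.14722e+10 m.
(a) a = (rₚ + rₐ)/2 = (9.3874e+09 + 8.14722e+10)/2 ≈ 4.543e+10 m
(b) With a = (rₚ + rₐ)/2 = 4.54298e+10 m, ε = −GM/(2a) = −2.326e+16/(2 · 4.54298e+10) J/kg ≈ -2.56e+05 J/kg
(c) From a = (rₚ + rₐ)/2 = 4.54298e+10 m and e = (rₐ − rₚ)/(rₐ + rₚ) = 0.793365, p = a(1 − e²) = 4.54298e+10 · (1 − (0.793365)²) ≈ 1.684e+10 m
(d) e = (rₐ − rₚ)/(rₐ + rₚ) = (8.14722e+10 − 9.3874e+09)/(8.14722e+10 + 9.3874e+09) ≈ 0.7934
(e) Conservation of angular momentum (rₚvₚ = rₐvₐ) gives vₚ/vₐ = rₐ/rₚ = 8.14722e+10/9.3874e+09 ≈ 8.679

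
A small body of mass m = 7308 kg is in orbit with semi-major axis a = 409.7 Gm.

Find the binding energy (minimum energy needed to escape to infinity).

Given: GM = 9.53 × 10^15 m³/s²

Convert to SI: a = 409.7 Gm = 4.097e+11 m.
Total orbital energy is E = −GMm/(2a); binding energy is E_bind = −E = GMm/(2a).
E_bind = 9.53e+15 · 7308 / (2 · 4.097e+11) J ≈ 8.5e+07 J = 85 MJ.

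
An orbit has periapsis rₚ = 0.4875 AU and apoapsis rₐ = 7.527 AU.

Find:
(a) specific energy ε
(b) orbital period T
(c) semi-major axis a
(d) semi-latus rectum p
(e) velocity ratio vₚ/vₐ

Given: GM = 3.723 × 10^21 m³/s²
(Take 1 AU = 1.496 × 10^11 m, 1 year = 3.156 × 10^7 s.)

Convert to SI: rₚ = 0.4875 AU = 7.293e+10 m; rₐ = 7.527 AU = 1.12604e+12 m.
(a) With a = (rₚ + rₐ)/2 = 5.99485e+11 m, ε = −GM/(2a) = −3.723e+21/(2 · 5.99485e+11) J/kg ≈ -3.105e+09 J/kg
(b) With a = (rₚ + rₐ)/2 = 5.99485e+11 m, T = 2π √(a³/GM) = 2π √((5.99485e+11)³/3.723e+21) s ≈ 4.78e+07 s
(c) a = (rₚ + rₐ)/2 = (7.293e+10 + 1.12604e+12)/2 ≈ 5.995e+11 m
(d) From a = (rₚ + rₐ)/2 = 5.99485e+11 m and e = (rₐ − rₚ)/(rₐ + rₚ) = 0.878345, p = a(1 − e²) = 5.99485e+11 · (1 − (0.878345)²) ≈ 1.37e+11 m
(e) Conservation of angular momentum (rₚvₚ = rₐvₐ) gives vₚ/vₐ = rₐ/rₚ = 1.12604e+12/7.293e+10 ≈ 15.44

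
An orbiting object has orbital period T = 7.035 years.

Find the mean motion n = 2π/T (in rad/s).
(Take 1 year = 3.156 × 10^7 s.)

Convert to SI: T = 7.035 years = 2.22025e+08 s.
n = 2π / T.
n = 2π / 2.22025e+08 s ≈ 2.83e-08 rad/s.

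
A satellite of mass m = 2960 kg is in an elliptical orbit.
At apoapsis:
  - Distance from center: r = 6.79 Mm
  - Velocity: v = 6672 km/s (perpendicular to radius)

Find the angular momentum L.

Convert to SI: r = 6.79 Mm = 6.79e+06 m; v = 6672 km/s = 6.672e+06 m/s.
Since v is perpendicular to r, L = m · v · r.
L = 2960 · 6.672e+06 · 6.79e+06 kg·m²/s ≈ 1.341e+17 kg·m²/s.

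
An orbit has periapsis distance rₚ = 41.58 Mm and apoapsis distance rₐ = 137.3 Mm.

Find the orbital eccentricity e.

Convert to SI: rₚ = 41.58 Mm = 4.158e+07 m; rₐ = 137.3 Mm = 1.373e+08 m.
e = (rₐ − rₚ) / (rₐ + rₚ).
e = (1.373e+08 − 4.158e+07) / (1.373e+08 + 4.158e+07) = 9.572e+07 / 1.7888e+08 ≈ 0.5351.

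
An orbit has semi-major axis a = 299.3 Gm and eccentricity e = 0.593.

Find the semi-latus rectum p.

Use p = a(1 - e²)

Convert to SI: a = 299.3 Gm = 2.993e+11 m.
p = a (1 − e²).
p = 2.993e+11 · (1 − (0.593)²) = 2.993e+11 · 0.648351 ≈ 1.941e+11 m = 194.1 Gm.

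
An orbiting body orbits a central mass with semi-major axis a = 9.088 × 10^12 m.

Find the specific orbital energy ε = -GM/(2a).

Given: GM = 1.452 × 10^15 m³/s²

ε = −GM / (2a).
ε = −1.452e+15 / (2 · 9.088e+12) J/kg ≈ -79.89 J/kg = -79.89 J/kg.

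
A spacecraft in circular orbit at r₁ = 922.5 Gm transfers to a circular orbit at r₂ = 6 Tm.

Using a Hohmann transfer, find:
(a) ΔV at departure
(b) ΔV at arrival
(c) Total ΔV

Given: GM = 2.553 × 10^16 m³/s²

Convert to SI: r₁ = 922.5 Gm = 9.225e+11 m; r₂ = 6 Tm = 6e+12 m.
Transfer semi-major axis: a_t = (r₁ + r₂)/2 = (9.225e+11 + 6e+12)/2 = 3.46125e+12 m.
Circular speeds: v₁ = √(GM/r₁) = 166.357 m/s, v₂ = √(GM/r₂) = 65.2304 m/s.
Transfer speeds (vis-viva v² = GM(2/r − 1/a_t)): v₁ᵗ = 219.029 m/s, v₂ᵗ = 33.6757 m/s.
(a) ΔV₁ = |v₁ᵗ − v₁| ≈ 52.67 m/s = 52.67 m/s.
(b) ΔV₂ = |v₂ − v₂ᵗ| ≈ 31.55 m/s = 31.55 m/s.
(c) ΔV_total = ΔV₁ + ΔV₂ ≈ 84.23 m/s = 84.23 m/s.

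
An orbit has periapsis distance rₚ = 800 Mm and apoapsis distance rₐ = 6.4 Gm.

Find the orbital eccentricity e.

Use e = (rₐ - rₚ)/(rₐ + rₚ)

Convert to SI: rₚ = 800 Mm = 8e+08 m; rₐ = 6.4 Gm = 6.4e+09 m.
e = (rₐ − rₚ) / (rₐ + rₚ).
e = (6.4e+09 − 8e+08) / (6.4e+09 + 8e+08) = 5.6e+09 / 7.2e+09 ≈ 0.7778.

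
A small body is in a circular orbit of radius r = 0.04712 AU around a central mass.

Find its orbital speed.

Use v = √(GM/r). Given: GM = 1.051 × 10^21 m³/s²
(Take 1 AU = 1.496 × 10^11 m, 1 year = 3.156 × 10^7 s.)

Convert to SI: r = 0.04712 AU = 7.04915e+09 m.
For a circular orbit, gravity supplies the centripetal force, so v = √(GM / r).
v = √(1.051e+21 / 7.04915e+09) m/s ≈ 3.861e+05 m/s = 81.46 AU/year.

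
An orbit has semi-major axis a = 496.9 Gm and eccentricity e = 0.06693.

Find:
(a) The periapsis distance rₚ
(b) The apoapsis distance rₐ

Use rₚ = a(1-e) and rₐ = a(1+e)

Convert to SI: a = 496.9 Gm = 4.969e+11 m.
(a) rₚ = a(1 − e) = 4.969e+11 · (1 − 0.06693) = 4.969e+11 · 0.93307 ≈ 4.636e+11 m = 463.6 Gm.
(b) rₐ = a(1 + e) = 4.969e+11 · (1 + 0.06693) = 4.969e+11 · 1.06693 ≈ 5.302e+11 m = 530.2 Gm.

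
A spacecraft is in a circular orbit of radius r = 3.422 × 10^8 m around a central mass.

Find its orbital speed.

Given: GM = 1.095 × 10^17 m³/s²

For a circular orbit, gravity supplies the centripetal force, so v = √(GM / r).
v = √(1.095e+17 / 3.422e+08) m/s ≈ 1.789e+04 m/s = 17.89 km/s.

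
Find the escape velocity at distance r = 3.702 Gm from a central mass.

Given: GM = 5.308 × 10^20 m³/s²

Convert to SI: r = 3.702 Gm = 3.702e+09 m.
Escape velocity comes from setting total energy to zero: ½v² − GM/r = 0 ⇒ v_esc = √(2GM / r).
v_esc = √(2 · 5.308e+20 / 3.702e+09) m/s ≈ 5.355e+05 m/s = 535.5 km/s.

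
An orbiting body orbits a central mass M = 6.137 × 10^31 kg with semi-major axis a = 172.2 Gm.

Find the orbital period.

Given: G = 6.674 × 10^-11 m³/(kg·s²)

Convert to SI: a = 172.2 Gm = 1.722e+11 m.
GM = G · M = 6.674e-11 · 6.137e+31 = 4.09583e+21 m³/s².
Kepler's third law: T = 2π √(a³ / GM).
Substituting a = 1.722e+11 m and GM = 4.09583e+21 m³/s²:
T = 2π √((1.722e+11)³ / 4.09583e+21) s
T ≈ 7.015e+06 s = 81.2 days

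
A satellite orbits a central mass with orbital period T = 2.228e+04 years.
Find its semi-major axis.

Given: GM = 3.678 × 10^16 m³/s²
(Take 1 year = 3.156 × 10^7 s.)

Convert to SI: T = 2.228e+04 years = 7.03157e+11 s.
Invert Kepler's third law: a = (GM · T² / (4π²))^(1/3).
Substituting T = 7.03157e+11 s and GM = 3.678e+16 m³/s²:
a = (3.678e+16 · (7.03157e+11)² / (4π²))^(1/3) m
a ≈ 7.723e+12 m = 7.723 Tm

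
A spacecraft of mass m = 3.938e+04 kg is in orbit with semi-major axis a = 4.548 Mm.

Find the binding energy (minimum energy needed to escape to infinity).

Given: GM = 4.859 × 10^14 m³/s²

Convert to SI: a = 4.548 Mm = 4.548e+06 m.
Total orbital energy is E = −GMm/(2a); binding energy is E_bind = −E = GMm/(2a).
E_bind = 4.859e+14 · 3.938e+04 / (2 · 4.548e+06) J ≈ 2.104e+12 J = 2.104 TJ.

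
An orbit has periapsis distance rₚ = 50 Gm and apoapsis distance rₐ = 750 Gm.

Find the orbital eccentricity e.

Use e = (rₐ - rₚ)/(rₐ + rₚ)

Convert to SI: rₚ = 50 Gm = 5e+10 m; rₐ = 750 Gm = 7.5e+11 m.
e = (rₐ − rₚ) / (rₐ + rₚ).
e = (7.5e+11 − 5e+10) / (7.5e+11 + 5e+10) = 7e+11 / 8e+11 ≈ 0.875.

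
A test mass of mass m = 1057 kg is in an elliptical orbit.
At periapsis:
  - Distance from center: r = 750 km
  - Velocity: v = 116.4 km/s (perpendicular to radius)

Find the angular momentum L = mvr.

Convert to SI: r = 750 km = 750000 m; v = 116.4 km/s = 116400 m/s.
Since v is perpendicular to r, L = m · v · r.
L = 1057 · 116400 · 750000 kg·m²/s ≈ 9.228e+13 kg·m²/s.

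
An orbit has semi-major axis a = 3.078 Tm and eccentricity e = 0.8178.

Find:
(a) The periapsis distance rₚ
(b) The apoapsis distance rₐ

Convert to SI: a = 3.078 Tm = 3.078e+12 m.
(a) rₚ = a(1 − e) = 3.078e+12 · (1 − 0.8178) = 3.078e+12 · 0.1822 ≈ 5.608e+11 m = 560.8 Gm.
(b) rₐ = a(1 + e) = 3.078e+12 · (1 + 0.8178) = 3.078e+12 · 1.8178 ≈ 5.595e+12 m = 5.595 Tm.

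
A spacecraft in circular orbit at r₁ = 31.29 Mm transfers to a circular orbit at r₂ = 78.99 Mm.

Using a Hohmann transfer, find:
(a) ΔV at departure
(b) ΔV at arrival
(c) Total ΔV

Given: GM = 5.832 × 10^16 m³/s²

Convert to SI: r₁ = 31.29 Mm = 3.129e+07 m; r₂ = 78.99 Mm = 7.899e+07 m.
Transfer semi-major axis: a_t = (r₁ + r₂)/2 = (3.129e+07 + 7.899e+07)/2 = 5.514e+07 m.
Circular speeds: v₁ = √(GM/r₁) = 43172.4 m/s, v₂ = √(GM/r₂) = 27172.1 m/s.
Transfer speeds (vis-viva v² = GM(2/r − 1/a_t)): v₁ᵗ = 51672.4 m/s, v₂ᵗ = 20468.8 m/s.
(a) ΔV₁ = |v₁ᵗ − v₁| ≈ 8500 m/s = 8.5 km/s.
(b) ΔV₂ = |v₂ − v₂ᵗ| ≈ 6703 m/s = 6.703 km/s.
(c) ΔV_total = ΔV₁ + ΔV₂ ≈ 1.52e+04 m/s = 15.2 km/s.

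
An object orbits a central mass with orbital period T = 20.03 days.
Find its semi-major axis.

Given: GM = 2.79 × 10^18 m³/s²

Convert to SI: T = 20.03 days = 1.73059e+06 s.
Invert Kepler's third law: a = (GM · T² / (4π²))^(1/3).
Substituting T = 1.73059e+06 s and GM = 2.79e+18 m³/s²:
a = (2.79e+18 · (1.73059e+06)² / (4π²))^(1/3) m
a ≈ 5.96e+09 m = 5.96 × 10^9 m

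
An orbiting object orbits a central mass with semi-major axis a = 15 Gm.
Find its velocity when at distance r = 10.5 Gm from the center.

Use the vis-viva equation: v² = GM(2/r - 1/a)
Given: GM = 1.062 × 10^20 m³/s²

Convert to SI: a = 15 Gm = 1.5e+10 m; r = 10.5 Gm = 1.05e+10 m.
Vis-viva: v = √(GM · (2/r − 1/a)).
2/r − 1/a = 2/1.05e+10 − 1/1.5e+10 = 1.2381e-10 m⁻¹.
v = √(1.062e+20 · 1.2381e-10) m/s ≈ 1.147e+05 m/s = 114.7 km/s.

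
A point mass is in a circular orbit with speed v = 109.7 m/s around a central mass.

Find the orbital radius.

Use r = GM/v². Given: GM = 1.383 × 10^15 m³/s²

For a circular orbit, v² = GM / r, so r = GM / v².
r = 1.383e+15 / (109.7)² m ≈ 1.149e+11 m = 1.149 × 10^11 m.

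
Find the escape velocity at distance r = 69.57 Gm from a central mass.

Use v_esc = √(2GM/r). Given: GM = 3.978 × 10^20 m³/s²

Convert to SI: r = 69.57 Gm = 6.957e+10 m.
Escape velocity comes from setting total energy to zero: ½v² − GM/r = 0 ⇒ v_esc = √(2GM / r).
v_esc = √(2 · 3.978e+20 / 6.957e+10) m/s ≈ 1.069e+05 m/s = 106.9 km/s.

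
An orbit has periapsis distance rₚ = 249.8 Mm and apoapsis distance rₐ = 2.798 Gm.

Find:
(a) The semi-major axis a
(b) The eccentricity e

Convert to SI: rₚ = 249.8 Mm = 2.498e+08 m; rₐ = 2.798 Gm = 2.798e+09 m.
(a) a = (rₚ + rₐ) / 2 = (2.498e+08 + 2.798e+09) / 2 ≈ 1.524e+09 m = 1.524 Gm.
(b) e = (rₐ − rₚ) / (rₐ + rₚ) = (2.798e+09 − 2.498e+08) / (2.798e+09 + 2.498e+08) ≈ 0.8361.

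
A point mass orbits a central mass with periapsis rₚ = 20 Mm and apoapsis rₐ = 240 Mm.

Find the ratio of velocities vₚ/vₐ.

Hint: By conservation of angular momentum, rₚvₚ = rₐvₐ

Convert to SI: rₚ = 20 Mm = 2e+07 m; rₐ = 240 Mm = 2.4e+08 m.
Conservation of angular momentum gives rₚvₚ = rₐvₐ, so vₚ/vₐ = rₐ/rₚ.
vₚ/vₐ = 2.4e+08 / 2e+07 ≈ 12.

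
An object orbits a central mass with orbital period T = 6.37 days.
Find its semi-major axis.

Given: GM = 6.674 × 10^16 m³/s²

Convert to SI: T = 6.37 days = 550368 s.
Invert Kepler's third law: a = (GM · T² / (4π²))^(1/3).
Substituting T = 550368 s and GM = 6.674e+16 m³/s²:
a = (6.674e+16 · (550368)² / (4π²))^(1/3) m
a ≈ 8e+08 m = 800 Mm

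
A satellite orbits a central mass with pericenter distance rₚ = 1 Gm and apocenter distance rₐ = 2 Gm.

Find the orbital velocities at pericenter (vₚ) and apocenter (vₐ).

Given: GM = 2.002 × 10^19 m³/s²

Convert to SI: rₚ = 1 Gm = 1e+09 m; rₐ = 2 Gm = 2e+09 m.
Use the vis-viva equation v² = GM(2/r − 1/a) with a = (rₚ + rₐ)/2 = (1e+09 + 2e+09)/2 = 1.5e+09 m.
vₚ = √(GM · (2/rₚ − 1/a)) = √(2.002e+19 · (2/1e+09 − 1/1.5e+09)) m/s ≈ 1.634e+05 m/s = 163.4 km/s.
vₐ = √(GM · (2/rₐ − 1/a)) = √(2.002e+19 · (2/2e+09 − 1/1.5e+09)) m/s ≈ 8.169e+04 m/s = 81.69 km/s.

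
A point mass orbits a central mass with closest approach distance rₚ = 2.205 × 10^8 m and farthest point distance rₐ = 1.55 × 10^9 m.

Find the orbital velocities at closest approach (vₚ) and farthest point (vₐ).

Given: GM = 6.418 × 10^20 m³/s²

Use the vis-viva equation v² = GM(2/r − 1/a) with a = (rₚ + rₐ)/2 = (2.205e+08 + 1.55e+09)/2 = 8.8525e+08 m.
vₚ = √(GM · (2/rₚ − 1/a)) = √(6.418e+20 · (2/2.205e+08 − 1/8.8525e+08)) m/s ≈ 2.258e+06 m/s = 2258 km/s.
vₐ = √(GM · (2/rₐ − 1/a)) = √(6.418e+20 · (2/1.55e+09 − 1/8.8525e+08)) m/s ≈ 3.211e+05 m/s = 321.1 km/s.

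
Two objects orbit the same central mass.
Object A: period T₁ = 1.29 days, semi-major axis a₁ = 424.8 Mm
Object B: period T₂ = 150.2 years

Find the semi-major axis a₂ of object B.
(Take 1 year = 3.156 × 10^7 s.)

Convert to SI: T₁ = 1.29 days = 111456 s; a₁ = 424.8 Mm = 4.248e+08 m; T₂ = 150.2 years = 4.74031e+09 s.
Kepler's third law: (T₁/T₂)² = (a₁/a₂)³ ⇒ a₂ = a₁ · (T₂/T₁)^(2/3).
T₂/T₁ = 4.74031e+09 / 111456 = 42530.8.
a₂ = 4.248e+08 · (42530.8)^(2/3) m ≈ 5.176e+11 m = 517.6 Gm.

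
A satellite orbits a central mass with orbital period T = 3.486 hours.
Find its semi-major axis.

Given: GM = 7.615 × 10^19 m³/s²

Convert to SI: T = 3.486 hours = 12549.6 s.
Invert Kepler's third law: a = (GM · T² / (4π²))^(1/3).
Substituting T = 12549.6 s and GM = 7.615e+19 m³/s²:
a = (7.615e+19 · (12549.6)² / (4π²))^(1/3) m
a ≈ 6.722e+08 m = 672.2 Mm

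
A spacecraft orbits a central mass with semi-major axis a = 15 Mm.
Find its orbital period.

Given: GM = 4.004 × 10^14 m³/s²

Convert to SI: a = 15 Mm = 1.5e+07 m.
Kepler's third law: T = 2π √(a³ / GM).
Substituting a = 1.5e+07 m and GM = 4.004e+14 m³/s²:
T = 2π √((1.5e+07)³ / 4.004e+14) s
T ≈ 1.824e+04 s = 5.067 hours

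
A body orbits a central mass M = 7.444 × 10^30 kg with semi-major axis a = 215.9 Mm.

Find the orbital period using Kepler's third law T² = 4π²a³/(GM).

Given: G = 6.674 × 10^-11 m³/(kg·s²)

Convert to SI: a = 215.9 Mm = 2.159e+08 m.
GM = G · M = 6.674e-11 · 7.444e+30 = 4.96813e+20 m³/s².
Kepler's third law: T = 2π √(a³ / GM).
Substituting a = 2.159e+08 m and GM = 4.96813e+20 m³/s²:
T = 2π √((2.159e+08)³ / 4.96813e+20) s
T ≈ 894.3 s = 14.9 minutes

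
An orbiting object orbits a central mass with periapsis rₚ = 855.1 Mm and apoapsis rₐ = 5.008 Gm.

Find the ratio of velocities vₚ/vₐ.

Convert to SI: rₚ = 855.1 Mm = 8.551e+08 m; rₐ = 5.008 Gm = 5.008e+09 m.
Conservation of angular momentum gives rₚvₚ = rₐvₐ, so vₚ/vₐ = rₐ/rₚ.
vₚ/vₐ = 5.008e+09 / 8.551e+08 ≈ 5.857.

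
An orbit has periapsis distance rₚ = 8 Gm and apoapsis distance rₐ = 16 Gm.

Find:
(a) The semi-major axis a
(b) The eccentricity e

Convert to SI: rₚ = 8 Gm = 8e+09 m; rₐ = 16 Gm = 1.6e+10 m.
(a) a = (rₚ + rₐ) / 2 = (8e+09 + 1.6e+10) / 2 ≈ 1.2e+10 m = 12 Gm.
(b) e = (rₐ − rₚ) / (rₐ + rₚ) = (1.6e+10 − 8e+09) / (1.6e+10 + 8e+09) ≈ 0.3333.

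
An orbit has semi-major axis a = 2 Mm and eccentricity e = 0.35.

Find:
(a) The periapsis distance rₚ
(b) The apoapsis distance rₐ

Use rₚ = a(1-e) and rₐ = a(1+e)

Convert to SI: a = 2 Mm = 2e+06 m.
(a) rₚ = a(1 − e) = 2e+06 · (1 − 0.35) = 2e+06 · 0.65 ≈ 1.3e+06 m = 1.3 Mm.
(b) rₐ = a(1 + e) = 2e+06 · (1 + 0.35) = 2e+06 · 1.35 ≈ 2.7e+06 m = 2.7 Mm.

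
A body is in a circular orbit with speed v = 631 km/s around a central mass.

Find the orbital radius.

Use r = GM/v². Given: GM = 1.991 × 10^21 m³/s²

Convert to SI: v = 631 km/s = 631000 m/s.
For a circular orbit, v² = GM / r, so r = GM / v².
r = 1.991e+21 / (631000)² m ≈ 5e+09 m = 5 Gm.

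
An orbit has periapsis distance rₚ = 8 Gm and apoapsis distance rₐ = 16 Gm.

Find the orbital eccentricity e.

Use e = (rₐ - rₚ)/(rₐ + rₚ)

Convert to SI: rₚ = 8 Gm = 8e+09 m; rₐ = 16 Gm = 1.6e+10 m.
e = (rₐ − rₚ) / (rₐ + rₚ).
e = (1.6e+10 − 8e+09) / (1.6e+10 + 8e+09) = 8e+09 / 2.4e+10 ≈ 0.3333.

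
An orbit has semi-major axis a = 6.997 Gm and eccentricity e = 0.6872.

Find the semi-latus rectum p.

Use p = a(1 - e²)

Convert to SI: a = 6.997 Gm = 6.997e+09 m.
p = a (1 − e²).
p = 6.997e+09 · (1 − (0.6872)²) = 6.997e+09 · 0.527756 ≈ 3.693e+09 m = 3.693 Gm.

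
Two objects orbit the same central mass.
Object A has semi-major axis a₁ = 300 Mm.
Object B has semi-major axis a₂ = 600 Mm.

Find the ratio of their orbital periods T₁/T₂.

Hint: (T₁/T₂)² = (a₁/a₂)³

Convert to SI: a₁ = 300 Mm = 3e+08 m; a₂ = 600 Mm = 6e+08 m.
From Kepler's third law, (T₁/T₂)² = (a₁/a₂)³, so T₁/T₂ = (a₁/a₂)^(3/2).
a₁/a₂ = 3e+08 / 6e+08 = 0.5.
T₁/T₂ = (0.5)^(3/2) ≈ 0.3536.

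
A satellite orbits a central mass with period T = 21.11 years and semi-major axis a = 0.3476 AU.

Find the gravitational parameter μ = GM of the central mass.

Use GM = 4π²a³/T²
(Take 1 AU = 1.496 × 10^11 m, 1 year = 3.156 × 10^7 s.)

Convert to SI: T = 21.11 years = 6.66232e+08 s; a = 0.3476 AU = 5.2001e+10 m.
GM = 4π² · a³ / T².
GM = 4π² · (5.2001e+10)³ / (6.66232e+08)² m³/s² ≈ 1.251e+16 m³/s² = 1.251 × 10^16 m³/s².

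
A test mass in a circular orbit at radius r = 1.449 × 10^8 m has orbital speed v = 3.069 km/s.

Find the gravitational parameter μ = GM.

Convert to SI: v = 3.069 km/s = 3069 m/s.
For a circular orbit v² = GM/r, so GM = v² · r.
GM = (3069)² · 1.449e+08 m³/s² ≈ 1.365e+15 m³/s² = 1.365 × 10^15 m³/s².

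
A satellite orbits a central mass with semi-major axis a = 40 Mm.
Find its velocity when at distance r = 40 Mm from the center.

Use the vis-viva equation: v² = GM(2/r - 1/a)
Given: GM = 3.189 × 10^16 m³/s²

Convert to SI: a = 40 Mm = 4e+07 m; r = 40 Mm = 4e+07 m.
Vis-viva: v = √(GM · (2/r − 1/a)).
2/r − 1/a = 2/4e+07 − 1/4e+07 = 2.5e-08 m⁻¹.
v = √(3.189e+16 · 2.5e-08) m/s ≈ 2.824e+04 m/s = 28.24 km/s.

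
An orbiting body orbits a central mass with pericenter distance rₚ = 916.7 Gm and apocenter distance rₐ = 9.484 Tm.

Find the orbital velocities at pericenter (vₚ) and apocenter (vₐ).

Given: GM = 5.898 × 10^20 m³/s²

Convert to SI: rₚ = 916.7 Gm = 9.167e+11 m; rₐ = 9.484 Tm = 9.484e+12 m.
Use the vis-viva equation v² = GM(2/r − 1/a) with a = (rₚ + rₐ)/2 = (9.167e+11 + 9.484e+12)/2 = 5.20035e+12 m.
vₚ = √(GM · (2/rₚ − 1/a)) = √(5.898e+20 · (2/9.167e+11 − 1/5.20035e+12)) m/s ≈ 3.425e+04 m/s = 34.25 km/s.
vₐ = √(GM · (2/rₐ − 1/a)) = √(5.898e+20 · (2/9.484e+12 − 1/5.20035e+12)) m/s ≈ 3311 m/s = 3.311 km/s.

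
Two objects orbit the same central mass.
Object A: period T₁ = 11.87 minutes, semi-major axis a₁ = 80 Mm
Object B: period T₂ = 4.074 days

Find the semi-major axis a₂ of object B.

Convert to SI: T₁ = 11.87 minutes = 712.2 s; a₁ = 80 Mm = 8e+07 m; T₂ = 4.074 days = 351994 s.
Kepler's third law: (T₁/T₂)² = (a₁/a₂)³ ⇒ a₂ = a₁ · (T₂/T₁)^(2/3).
T₂/T₁ = 351994 / 712.2 = 494.234.
a₂ = 8e+07 · (494.234)^(2/3) m ≈ 5.001e+09 m = 5.001 Gm.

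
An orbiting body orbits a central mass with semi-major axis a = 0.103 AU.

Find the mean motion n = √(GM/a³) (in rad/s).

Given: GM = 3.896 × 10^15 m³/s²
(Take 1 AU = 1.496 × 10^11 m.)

Convert to SI: a = 0.103 AU = 1.54088e+10 m.
n = √(GM / a³).
n = √(3.896e+15 / (1.54088e+10)³) rad/s ≈ 3.263e-08 rad/s.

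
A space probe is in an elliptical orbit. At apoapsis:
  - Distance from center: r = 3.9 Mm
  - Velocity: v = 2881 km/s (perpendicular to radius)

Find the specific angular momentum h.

Convert to SI: r = 3.9 Mm = 3.9e+06 m; v = 2881 km/s = 2.881e+06 m/s.
With v perpendicular to r, h = r · v.
h = 3.9e+06 · 2.881e+06 m²/s ≈ 1.124e+13 m²/s.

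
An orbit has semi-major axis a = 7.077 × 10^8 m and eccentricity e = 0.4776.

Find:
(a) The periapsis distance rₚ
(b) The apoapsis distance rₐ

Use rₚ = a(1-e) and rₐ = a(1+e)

(a) rₚ = a(1 − e) = 7.077e+08 · (1 − 0.4776) = 7.077e+08 · 0.5224 ≈ 3.697e+08 m = 3.697 × 10^8 m.
(b) rₐ = a(1 + e) = 7.077e+08 · (1 + 0.4776) = 7.077e+08 · 1.4776 ≈ 1.046e+09 m = 1.046 × 10^9 m.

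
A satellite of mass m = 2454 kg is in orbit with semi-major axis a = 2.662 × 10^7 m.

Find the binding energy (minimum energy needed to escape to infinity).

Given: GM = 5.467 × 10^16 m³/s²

Total orbital energy is E = −GMm/(2a); binding energy is E_bind = −E = GMm/(2a).
E_bind = 5.467e+16 · 2454 / (2 · 2.662e+07) J ≈ 2.52e+12 J = 2.52 TJ.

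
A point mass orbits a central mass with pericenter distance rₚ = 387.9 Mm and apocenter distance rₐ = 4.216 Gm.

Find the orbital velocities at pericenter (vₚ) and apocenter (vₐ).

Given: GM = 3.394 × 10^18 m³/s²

Convert to SI: rₚ = 387.9 Mm = 3.879e+08 m; rₐ = 4.216 Gm = 4.216e+09 m.
Use the vis-viva equation v² = GM(2/r − 1/a) with a = (rₚ + rₐ)/2 = (3.879e+08 + 4.216e+09)/2 = 2.30195e+09 m.
vₚ = √(GM · (2/rₚ − 1/a)) = √(3.394e+18 · (2/3.879e+08 − 1/2.30195e+09)) m/s ≈ 1.266e+05 m/s = 126.6 km/s.
vₐ = √(GM · (2/rₐ − 1/a)) = √(3.394e+18 · (2/4.216e+09 − 1/2.30195e+09)) m/s ≈ 1.165e+04 m/s = 11.65 km/s.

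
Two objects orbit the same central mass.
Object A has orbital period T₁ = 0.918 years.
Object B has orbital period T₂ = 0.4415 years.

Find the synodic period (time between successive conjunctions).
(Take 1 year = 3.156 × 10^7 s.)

Convert to SI: T₁ = 0.918 years = 2.89721e+07 s; T₂ = 0.4415 years = 1.39337e+07 s.
T_syn = |T₁ · T₂ / (T₁ − T₂)|.
T_syn = |2.89721e+07 · 1.39337e+07 / (2.89721e+07 − 1.39337e+07)| s ≈ 2.684e+07 s = 0.8506 years.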